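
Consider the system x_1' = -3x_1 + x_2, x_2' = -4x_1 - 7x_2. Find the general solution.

Coefficient matrix A = [[-3, 1], [-4, -7]].
Characteristic polynomial det(A - λI) = λ^2 + 10λ + 25 = 0.
Single eigenvalue λ = -5 with algebraic multiplicity 2.
Eigenvector v = (-1,2); generalized eigenvector w with (A-λI)w=v is (1,-3).
General solution: e^(-5t)[C_1·v + C_2·(t·v + w)].

x_1(t) = -C_1e^(-5t) - C_2te^(-5t) + C_2e^(-5t), x_2(t) = 2C_1e^(-5t) + 2C_2te^(-5t) - 3C_2e^(-5t)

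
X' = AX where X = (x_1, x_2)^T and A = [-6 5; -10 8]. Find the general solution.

x_1(t) = 2c_1e^(t)sin(t) - c_1e^(t)cos(t) - c_2e^(t)sin(t) - 2c_2e^(t)cos(t), x_2(t) = 3c_1e^(t)sin(t) - c_1e^(t)cos(t) - c_2e^(t)sin(t) - 3c_2e^(t)cos(t)

Coefficient matrix A = [[-6, 5], [-10, 8]].
Characteristic polynomial det(A - λI) = λ^2 - 2λ + 2 = 0.
Eigenvalues λ = 1 ± i (complex conjugate pair).
For λ=1+i: an eigenvector is (-1,-1) - i(2,3) = (-1 - 2i, -1 - 3i).
A real fundamental pair from Re and Im of e^((1+i)t)v: X_1 = e^(t)(cos(t)·(-1,-1) + sin(t)·(2,3)), X_2 = e^(t)(sin(t)·(-1,-1) - cos(t)·(2,3)).
General solution: c_1X_1 + c_2X_2.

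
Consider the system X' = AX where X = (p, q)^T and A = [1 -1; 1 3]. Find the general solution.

Coefficient matrix A = [[1, -1], [1, 3]].
Characteristic polynomial det(A - λI) = λ^2 - 4λ + 4 = 0.
Single eigenvalue λ = 2 with algebraic multiplicity 2.
Eigenvector v = (-1,1); generalized eigenvector w with (A-λI)w=v is (2,-1).
General solution: e^(2t)[K_1·v + K_2·(t·v + w)].

p(t) = -K_1e^(2t) - K_2te^(2t) + 2K_2e^(2t), q(t) = K_1e^(2t) + K_2te^(2t) - K_2e^(2t)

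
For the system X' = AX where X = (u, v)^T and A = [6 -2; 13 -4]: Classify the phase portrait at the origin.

A = [[6,-2],[13,-4]]; det(A-λI) = λ^2 - 2λ + 2.
λ = 1 ± i: positive real part.

unstable spiral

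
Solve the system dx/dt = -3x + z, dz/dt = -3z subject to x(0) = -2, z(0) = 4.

Coefficient matrix A = [[-3, 1], [0, -3]].
Characteristic polynomial det(A - λI) = λ^2 + 6λ + 9 = 0.
Single eigenvalue λ = -3 with algebraic multiplicity 2.
Eigenvector v = (-1,0); generalized eigenvector w with (A-λI)w=v is (-2,-1).
General solution: e^(-3t)[C_1·v + C_2·(t·v + w)].
Applying x(0)=-2, z(0)=4 gives C_1=10, C_2=-4.

x(t) = 4te^(-3t) - 2e^(-3t), z(t) = 4e^(-3t)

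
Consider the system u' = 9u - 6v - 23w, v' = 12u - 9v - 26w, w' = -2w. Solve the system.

u(t) = K_1e^(3t) - K_2e^(-3t) + K_3e^(-2t), v(t) = K_1e^(3t) - 2K_2e^(-3t) - 2K_3e^(-2t), w(t) = K_3e^(-2t)

Coefficient matrix A = [[9, -6, -23], [12, -9, -26], [0, 0, -2]].
det(A - λI) = 0 gives eigenvalues λ = 3, -3, -2.
For λ=3: eigenvector (1,1,0).
For λ=-3: eigenvector (-1,-2,0).
For λ=-2: eigenvector (1,-2,1).
General solution: K_1e^(3t)(1,1,0) + K_2e^(-3t)(-1,-2,0) + K_3e^(-2t)(1,-2,1).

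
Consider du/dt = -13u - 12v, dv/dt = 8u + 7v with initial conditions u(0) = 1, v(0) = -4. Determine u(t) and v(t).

Coefficient matrix A = [[-13, -12], [8, 7]].
Characteristic polynomial det(A - λI) = λ^2 + 6λ + 5 = 0.
Eigenvalues λ = -5, -1.
For λ=-5: (A-λI) row 1 is [-8, -12], so an eigenvector is (3, -2).
For λ=-1: (A-λI) row 1 is [-12, -12], so an eigenvector is (-1, 1).
General solution: K_1e^(-5t)(3,-2) + K_2e^(-t)(-1,1).
Applying u(0)=1, v(0)=-4 gives K_1=-3, K_2=-10.

u(t) = 10e^(-t) - 9e^(-5t), v(t) = -10e^(-t) + 6e^(-5t)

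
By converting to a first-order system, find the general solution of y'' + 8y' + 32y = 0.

y(t) = c_1e^(-4t)cos(4t) + c_2e^(-4t)sin(4t)

Let x_1 = y, x_2 = y'. Then x_1' = x_2 and x_2' = -32x_1 - 8x_2.
A = [[0,1],[-32,-8]]; det(A-λI) = λ^2 + 8λ + 32.
Eigenvalues λ = -4 ± 4i.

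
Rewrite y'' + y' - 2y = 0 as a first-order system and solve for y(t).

Let x_1 = y, x_2 = y'. Then x_1' = x_2 and x_2' = 2x_1 - x_2.
A = [[0,1],[2,-1]]; det(A-λI) = λ^2 + λ - 2.
Eigenvalues λ = 1, -2 with eigenvectors (1,1), (1,-2).

y(t) = C_1e^(t) + C_2e^(-2t)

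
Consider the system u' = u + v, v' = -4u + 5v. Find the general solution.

u(t) = c_1e^(3t) + c_2te^(3t) - c_2e^(3t), v(t) = 2c_1e^(3t) + 2c_2te^(3t) - c_2e^(3t)

Coefficient matrix A = [[1, 1], [-4, 5]].
Characteristic polynomial det(A - λI) = λ^2 - 6λ + 9 = 0.
Single eigenvalue λ = 3 with algebraic multiplicity 2.
Eigenvector v = (1,2); generalized eigenvector w with (A-λI)w=v is (-1,-1).
General solution: e^(3t)[c_1·v + c_2·(t·v + w)].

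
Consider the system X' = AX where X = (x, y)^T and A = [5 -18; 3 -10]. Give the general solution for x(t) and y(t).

x(t) = 3K_1e^(-t) + 2K_2e^(-4t), y(t) = K_1e^(-t) + K_2e^(-4t)

Coefficient matrix A = [[5, -18], [3, -10]].
Characteristic polynomial det(A - λI) = λ^2 + 5λ + 4 = 0.
Eigenvalues λ = -1, -4.
For λ=-1: (A-λI) row 1 is [6, -18], so an eigenvector is (3, 1).
For λ=-4: (A-λI) row 1 is [9, -18], so an eigenvector is (2, 1).
General solution: K_1e^(-t)(3,1) + K_2e^(-4t)(2,1).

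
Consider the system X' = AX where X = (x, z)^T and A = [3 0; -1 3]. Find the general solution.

x(t) = -C_2e^(3t), z(t) = C_1e^(3t) + C_2te^(3t)

Coefficient matrix A = [[3, 0], [-1, 3]].
Characteristic polynomial det(A - λI) = λ^2 - 6λ + 9 = 0.
Single eigenvalue λ = 3 with algebraic multiplicity 2.
Eigenvector v = (0,1); generalized eigenvector w with (A-λI)w=v is (-1,0).
General solution: e^(3t)[C_1·v + C_2·(t·v + w)].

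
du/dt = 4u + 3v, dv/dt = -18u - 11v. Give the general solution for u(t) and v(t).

u(t) = -C_1e^(-2t) - C_2e^(-5t), v(t) = 2C_1e^(-2t) + 3C_2e^(-5t)

Coefficient matrix A = [[4, 3], [-18, -11]].
Characteristic polynomial det(A - λI) = λ^2 + 7λ + 10 = 0.
Eigenvalues λ = -2, -5.
For λ=-2: (A-λI) row 1 is [6, 3], so an eigenvector is (-1, 2).
For λ=-5: (A-λI) row 1 is [9, 3], so an eigenvector is (-1, 3).
General solution: C_1e^(-2t)(-1,2) + C_2e^(-5t)(-1,3).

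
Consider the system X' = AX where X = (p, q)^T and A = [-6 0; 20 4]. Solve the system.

Coefficient matrix A = [[-6, 0], [20, 4]].
Characteristic polynomial det(A - λI) = λ^2 + 2λ - 24 = 0.
Eigenvalues λ = 4, -6.
For λ=4: (A-λI) row 1 is [-10, 0], so an eigenvector is (0, 1).
For λ=-6: (A-λI) row 2 is [20, 10], so an eigenvector is (1, -2).
General solution: c_1e^(4t)(0,1) + c_2e^(-6t)(1,-2).

p(t) = c_2e^(-6t), q(t) = c_1e^(4t) - 2c_2e^(-6t)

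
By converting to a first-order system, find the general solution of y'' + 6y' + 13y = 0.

Let x_1 = y, x_2 = y'. Then x_1' = x_2 and x_2' = -13x_1 - 6x_2.
A = [[0,1],[-13,-6]]; det(A-λI) = λ^2 + 6λ + 13.
Eigenvalues λ = -3 ± 2i.

y(t) = K_1e^(-3t)cos(2t) + K_2e^(-3t)sin(2t)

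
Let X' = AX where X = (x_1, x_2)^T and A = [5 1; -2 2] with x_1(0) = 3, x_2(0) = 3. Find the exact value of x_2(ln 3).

A = [[5,1],[-2,2]]; eigenvalues λ = 4, 3.
Eigenvectors: (1,-1) for λ=4, (-1,2) for λ=3.
From the initial condition, c_1 = 9, c_2 = 6.
x_2(ln 3) = (9)(3^4)(-1) + (6)(3^3)(2) = -405.

-405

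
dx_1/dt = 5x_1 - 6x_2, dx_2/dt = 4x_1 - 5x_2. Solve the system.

Coefficient matrix A = [[5, -6], [4, -5]].
Characteristic polynomial det(A - λI) = λ^2 - 1 = 0.
Eigenvalues λ = 1, -1.
For λ=1: (A-λI) row 1 is [4, -6], so an eigenvector is (3, 2).
For λ=-1: (A-λI) row 1 is [6, -6], so an eigenvector is (1, 1).
General solution: C_1e^(t)(3,2) + C_2e^(-t)(1,1).

x_1(t) = 3C_1e^(t) + C_2e^(-t), x_2(t) = 2C_1e^(t) + C_2e^(-t)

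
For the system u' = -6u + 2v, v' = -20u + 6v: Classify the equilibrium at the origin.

A = [[-6,2],[-20,6]]; det(A-λI) = λ^2 + 4.
λ = 0 ± 2i: zero real part.

center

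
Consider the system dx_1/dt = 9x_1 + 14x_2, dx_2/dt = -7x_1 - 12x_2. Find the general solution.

Coefficient matrix A = [[9, 14], [-7, -12]].
Characteristic polynomial det(A - λI) = λ^2 + 3λ - 10 = 0.
Eigenvalues λ = -5, 2.
For λ=-5: (A-λI) row 1 is [14, 14], so an eigenvector is (-1, 1).
For λ=2: (A-λI) row 1 is [7, 14], so an eigenvector is (2, -1).
General solution: C_1e^(-5t)(-1,1) + C_2e^(2t)(2,-1).

x_1(t) = -C_1e^(-5t) + 2C_2e^(2t), x_2(t) = C_1e^(-5t) - C_2e^(2t)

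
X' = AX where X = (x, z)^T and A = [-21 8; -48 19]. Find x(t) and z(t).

x(t) = c_1e^(3t) - c_2e^(-5t), z(t) = 3c_1e^(3t) - 2c_2e^(-5t)

Coefficient matrix A = [[-21, 8], [-48, 19]].
Characteristic polynomial det(A - λI) = λ^2 + 2λ - 15 = 0.
Eigenvalues λ = 3, -5.
For λ=3: (A-λI) row 1 is [-24, 8], so an eigenvector is (1, 3).
For λ=-5: (A-λI) row 1 is [-16, 8], so an eigenvector is (-1, -2).
General solution: c_1e^(3t)(1,3) + c_2e^(-5t)(-1,-2).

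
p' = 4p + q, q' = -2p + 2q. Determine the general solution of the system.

p(t) = -c_1e^(3t)cos(t) - c_2e^(3t)sin(t), q(t) = c_1e^(3t)sin(t) + c_1e^(3t)cos(t) + c_2e^(3t)sin(t) - c_2e^(3t)cos(t)

Coefficient matrix A = [[4, 1], [-2, 2]].
Characteristic polynomial det(A - λI) = λ^2 - 6λ + 10 = 0.
Eigenvalues λ = 3 ± i (complex conjugate pair).
For λ=3+i: an eigenvector is (-1,1) - i(0,1) = (-1, 1 - i).
A real fundamental pair from Re and Im of e^((3+i)t)v: X_1 = e^(3t)(cos(t)·(-1,1) + sin(t)·(0,1)), X_2 = e^(3t)(sin(t)·(-1,1) - cos(t)·(0,1)).
General solution: c_1X_1 + c_2X_2.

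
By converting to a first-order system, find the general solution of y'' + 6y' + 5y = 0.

y(t) = C_1e^(-5t) + C_2e^(-t)

Let x_1 = y, x_2 = y'. Then x_1' = x_2 and x_2' = -5x_1 - 6x_2.
A = [[0,1],[-5,-6]]; det(A-λI) = λ^2 + 6λ + 5.
Eigenvalues λ = -5, -1 with eigenvectors (1,-5), (1,-1).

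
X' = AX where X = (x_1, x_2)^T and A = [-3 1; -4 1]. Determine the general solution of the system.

x_1(t) = -C_1e^(-t) - C_2te^(-t) + 2C_2e^(-t), x_2(t) = -2C_1e^(-t) - 2C_2te^(-t) + 3C_2e^(-t)

Coefficient matrix A = [[-3, 1], [-4, 1]].
Characteristic polynomial det(A - λI) = λ^2 + 2λ + 1 = 0.
Single eigenvalue λ = -1 with algebraic multiplicity 2.
Eigenvector v = (-1,-2); generalized eigenvector w with (A-λI)w=v is (2,3).
General solution: e^(-t)[C_1·v + C_2·(t·v + w)].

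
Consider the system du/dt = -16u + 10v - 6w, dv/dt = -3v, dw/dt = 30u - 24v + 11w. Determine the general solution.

Coefficient matrix A = [[-16, 10, -6], [0, -3, 0], [30, -24, 11]].
det(A - λI) = 0 gives eigenvalues λ = -4, -3, -1.
For λ=-4: eigenvector (1,0,-2).
For λ=-3: eigenvector (-2,1,6).
For λ=-1: eigenvector (-2,0,5).
General solution: c_1e^(-4t)(1,0,-2) + c_2e^(-3t)(-2,1,6) + c_3e^(-t)(-2,0,5).

u(t) = c_1e^(-4t) - 2c_2e^(-3t) - 2c_3e^(-t), v(t) = c_2e^(-3t), w(t) = -2c_1e^(-4t) + 6c_2e^(-3t) + 5c_3e^(-t)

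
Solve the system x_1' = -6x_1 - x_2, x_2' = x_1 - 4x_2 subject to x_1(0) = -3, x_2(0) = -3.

x_1(t) = 6te^(-5t) - 3e^(-5t), x_2(t) = -6te^(-5t) - 3e^(-5t)

Coefficient matrix A = [[-6, -1], [1, -4]].
Characteristic polynomial det(A - λI) = λ^2 + 10λ + 25 = 0.
Single eigenvalue λ = -5 with algebraic multiplicity 2.
Eigenvector v = (1,-1); generalized eigenvector w with (A-λI)w=v is (-3,2).
General solution: e^(-5t)[C_1·v + C_2·(t·v + w)].
Applying x_1(0)=-3, x_2(0)=-3 gives C_1=15, C_2=6.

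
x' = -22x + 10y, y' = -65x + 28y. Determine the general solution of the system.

Coefficient matrix A = [[-22, 10], [-65, 28]].
Characteristic polynomial det(A - λI) = λ^2 - 6λ + 34 = 0.
Eigenvalues λ = 3 ± 5i (complex conjugate pair).
For λ=3+5i: an eigenvector is (-1,-2) - i(1,3) = (-1 - i, -2 - 3i).
A real fundamental pair from Re and Im of e^((3+5i)t)v: X_1 = e^(3t)(cos(5t)·(-1,-2) + sin(5t)·(1,3)), X_2 = e^(3t)(sin(5t)·(-1,-2) - cos(5t)·(1,3)).
General solution: C_1X_1 + C_2X_2.

x(t) = C_1e^(3t)sin(5t) - C_1e^(3t)cos(5t) - C_2e^(3t)sin(5t) - C_2e^(3t)cos(5t), y(t) = 3C_1e^(3t)sin(5t) - 2C_1e^(3t)cos(5t) - 2C_2e^(3t)sin(5t) - 3C_2e^(3t)cos(5t)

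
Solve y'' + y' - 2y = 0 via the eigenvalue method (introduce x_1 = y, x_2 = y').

Let x_1 = y, x_2 = y'. Then x_1' = x_2 and x_2' = 2x_1 - x_2.
A = [[0,1],[2,-1]]; det(A-λI) = λ^2 + λ - 2.
Eigenvalues λ = -2, 1 with eigenvectors (1,-2), (1,1).

y(t) = c_1e^(-2t) + c_2e^(t)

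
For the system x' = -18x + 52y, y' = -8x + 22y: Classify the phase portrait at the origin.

A = [[-18,52],[-8,22]]; det(A-λI) = λ^2 - 4λ + 20.
λ = 2 ± 4i: positive real part.

unstable spiral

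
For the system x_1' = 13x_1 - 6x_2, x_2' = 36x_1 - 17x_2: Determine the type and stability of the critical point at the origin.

saddle

A = [[13,-6],[36,-17]]; det(A-λI) = λ^2 + 4λ - 5.
λ = 1, -5: opposite signs.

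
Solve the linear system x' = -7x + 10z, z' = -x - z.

x(t) = 3K_1e^(-4t)sin(t) - K_1e^(-4t)cos(t) - K_2e^(-4t)sin(t) - 3K_2e^(-4t)cos(t), z(t) = K_1e^(-4t)sin(t) - K_2e^(-4t)cos(t)

Coefficient matrix A = [[-7, 10], [-1, -1]].
Characteristic polynomial det(A - λI) = λ^2 + 8λ + 17 = 0.
Eigenvalues λ = -4 ± i (complex conjugate pair).
For λ=-4+i: an eigenvector is (-1,0) - i(3,1) = (-1 - 3i, 0 - i).
A real fundamental pair from Re and Im of e^((-4+i)t)v: X_1 = e^(-4t)(cos(t)·(-1,0) + sin(t)·(3,1)), X_2 = e^(-4t)(sin(t)·(-1,0) - cos(t)·(3,1)).
General solution: K_1X_1 + K_2X_2.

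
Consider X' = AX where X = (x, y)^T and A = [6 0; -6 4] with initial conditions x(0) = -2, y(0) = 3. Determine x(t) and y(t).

Coefficient matrix A = [[6, 0], [-6, 4]].
Characteristic polynomial det(A - λI) = λ^2 - 10λ + 24 = 0.
Eigenvalues λ = 4, 6.
For λ=4: (A-λI) row 1 is [2, 0], so an eigenvector is (0, 1).
For λ=6: (A-λI) row 2 is [-6, -2], so an eigenvector is (1, -3).
General solution: C_1e^(4t)(0,1) + C_2e^(6t)(1,-3).
Applying x(0)=-2, y(0)=3 gives C_1=-3, C_2=-2.

x(t) = -2e^(6t), y(t) = 6e^(6t) - 3e^(4t)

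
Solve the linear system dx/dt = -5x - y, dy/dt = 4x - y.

x(t) = C_1e^(-3t) + C_2te^(-3t), y(t) = -2C_1e^(-3t) - 2C_2te^(-3t) - C_2e^(-3t)

Coefficient matrix A = [[-5, -1], [4, -1]].
Characteristic polynomial det(A - λI) = λ^2 + 6λ + 9 = 0.
Single eigenvalue λ = -3 with algebraic multiplicity 2.
Eigenvector v = (1,-2); generalized eigenvector w with (A-λI)w=v is (0,-1).
General solution: e^(-3t)[C_1·v + C_2·(t·v + w)].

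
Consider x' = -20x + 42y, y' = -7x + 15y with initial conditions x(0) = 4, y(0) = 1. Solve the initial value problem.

Coefficient matrix A = [[-20, 42], [-7, 15]].
Characteristic polynomial det(A - λI) = λ^2 + 5λ - 6 = 0.
Eigenvalues λ = -6, 1.
For λ=-6: (A-λI) row 1 is [-14, 42], so an eigenvector is (3, 1).
For λ=1: (A-λI) row 1 is [-21, 42], so an eigenvector is (-2, -1).
General solution: C_1e^(-6t)(3,1) + C_2e^(t)(-2,-1).
Applying x(0)=4, y(0)=1 gives C_1=2, C_2=1.

x(t) = -2e^(t) + 6e^(-6t), y(t) = -e^(t) + 2e^(-6t)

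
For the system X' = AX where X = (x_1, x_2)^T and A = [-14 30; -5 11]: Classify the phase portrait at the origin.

saddle

A = [[-14,30],[-5,11]]; det(A-λI) = λ^2 + 3λ - 4.
λ = 1, -4: opposite signs.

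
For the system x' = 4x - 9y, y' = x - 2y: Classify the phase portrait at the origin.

unstable improper node

A = [[4,-9],[1,-2]]; det(A-λI) = λ^2 - 2λ + 1.
repeated λ = 1 with a single eigenvector.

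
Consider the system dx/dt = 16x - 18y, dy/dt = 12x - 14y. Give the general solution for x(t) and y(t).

x(t) = -K_1e^(-2t) - 3K_2e^(4t), y(t) = -K_1e^(-2t) - 2K_2e^(4t)

Coefficient matrix A = [[16, -18], [12, -14]].
Characteristic polynomial det(A - λI) = λ^2 - 2λ - 8 = 0.
Eigenvalues λ = -2, 4.
For λ=-2: (A-λI) row 1 is [18, -18], so an eigenvector is (-1, -1).
For λ=4: (A-λI) row 1 is [12, -18], so an eigenvector is (-3, -2).
General solution: K_1e^(-2t)(-1,-1) + K_2e^(4t)(-3,-2).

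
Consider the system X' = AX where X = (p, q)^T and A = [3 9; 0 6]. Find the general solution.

p(t) = 3K_1e^(6t) + K_2e^(3t), q(t) = K_1e^(6t)

Coefficient matrix A = [[3, 9], [0, 6]].
Characteristic polynomial det(A - λI) = λ^2 - 9λ + 18 = 0.
Eigenvalues λ = 6, 3.
For λ=6: (A-λI) row 1 is [-3, 9], so an eigenvector is (3, 1).
For λ=3: (A-λI) row 1 is [0, 9], so an eigenvector is (1, 0).
General solution: K_1e^(6t)(3,1) + K_2e^(3t)(1,0).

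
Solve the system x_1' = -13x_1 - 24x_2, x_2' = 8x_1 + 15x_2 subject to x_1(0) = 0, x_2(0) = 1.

x_1(t) = -6e^(3t) + 6e^(-t), x_2(t) = 4e^(3t) - 3e^(-t)

Coefficient matrix A = [[-13, -24], [8, 15]].
Characteristic polynomial det(A - λI) = λ^2 - 2λ - 3 = 0.
Eigenvalues λ = -1, 3.
For λ=-1: (A-λI) row 1 is [-12, -24], so an eigenvector is (-2, 1).
For λ=3: (A-λI) row 1 is [-16, -24], so an eigenvector is (-3, 2).
General solution: C_1e^(-t)(-2,1) + C_2e^(3t)(-3,2).
Applying x_1(0)=0, x_2(0)=1 gives C_1=-3, C_2=2.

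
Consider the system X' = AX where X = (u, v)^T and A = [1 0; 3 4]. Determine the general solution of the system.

Coefficient matrix A = [[1, 0], [3, 4]].
Characteristic polynomial det(A - λI) = λ^2 - 5λ + 4 = 0.
Eigenvalues λ = 4, 1.
For λ=4: (A-λI) row 1 is [-3, 0], so an eigenvector is (0, -1).
For λ=1: (A-λI) row 2 is [3, 3], so an eigenvector is (-1, 1).
General solution: K_1e^(4t)(0,-1) + K_2e^(t)(-1,1).

u(t) = -K_2e^(t), v(t) = -K_1e^(4t) + K_2e^(t)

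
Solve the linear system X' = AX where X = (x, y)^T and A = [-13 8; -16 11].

x(t) = c_1e^(-5t) + c_2e^(3t), y(t) = c_1e^(-5t) + 2c_2e^(3t)

Coefficient matrix A = [[-13, 8], [-16, 11]].
Characteristic polynomial det(A - λI) = λ^2 + 2λ - 15 = 0.
Eigenvalues λ = -5, 3.
For λ=-5: (A-λI) row 1 is [-8, 8], so an eigenvector is (1, 1).
For λ=3: (A-λI) row 1 is [-16, 8], so an eigenvector is (1, 2).
General solution: c_1e^(-5t)(1,1) + c_2e^(3t)(1,2).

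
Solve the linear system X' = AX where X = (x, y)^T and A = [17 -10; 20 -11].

x(t) = -K_1e^(3t)sin(2t) + 2K_1e^(3t)cos(2t) + 2K_2e^(3t)sin(2t) + K_2e^(3t)cos(2t), y(t) = -K_1e^(3t)sin(2t) + 3K_1e^(3t)cos(2t) + 3K_2e^(3t)sin(2t) + K_2e^(3t)cos(2t)

Coefficient matrix A = [[17, -10], [20, -11]].
Characteristic polynomial det(A - λI) = λ^2 - 6λ + 13 = 0.
Eigenvalues λ = 3 ± 2i (complex conjugate pair).
For λ=3+2i: an eigenvector is (2,3) - i(-1,-1) = (2 + i, 3 + i).
A real fundamental pair from Re and Im of e^((3+2i)t)v: X_1 = e^(3t)(cos(2t)·(2,3) + sin(2t)·(-1,-1)), X_2 = e^(3t)(sin(2t)·(2,3) - cos(2t)·(-1,-1)).
General solution: K_1X_1 + K_2X_2.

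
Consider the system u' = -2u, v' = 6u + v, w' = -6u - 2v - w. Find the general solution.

Coefficient matrix A = [[-2, 0, 0], [6, 1, 0], [-6, -2, -1]].
det(A - λI) = 0 gives eigenvalues λ = -2, 1, -1.
For λ=-2: eigenvector (1,-2,2).
For λ=1: eigenvector (0,1,-1).
For λ=-1: eigenvector (0,0,1).
General solution: K_1e^(-2t)(1,-2,2) + K_2e^(t)(0,1,-1) + K_3e^(-t)(0,0,1).

u(t) = K_1e^(-2t), v(t) = -2K_1e^(-2t) + K_2e^(t), w(t) = 2K_1e^(-2t) - K_2e^(t) + K_3e^(-t)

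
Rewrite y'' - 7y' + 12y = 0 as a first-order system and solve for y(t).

Let x_1 = y, x_2 = y'. Then x_1' = x_2 and x_2' = -12x_1 + 7x_2.
A = [[0,1],[-12,7]]; det(A-λI) = λ^2 - 7λ + 12.
Eigenvalues λ = 4, 3 with eigenvectors (1,4), (1,3).

y(t) = K_1e^(4t) + K_2e^(3t)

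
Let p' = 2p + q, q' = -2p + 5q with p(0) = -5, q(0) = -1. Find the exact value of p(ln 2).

-8

A = [[2,1],[-2,5]]; eigenvalues λ = 3, 4.
Eigenvectors: (1,1) for λ=3, (1,2) for λ=4.
From the initial condition, c_1 = -9, c_2 = 4.
p(ln 2) = (-9)(2^3)(1) + (4)(2^4)(1) = -8.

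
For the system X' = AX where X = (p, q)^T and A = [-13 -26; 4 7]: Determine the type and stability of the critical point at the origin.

A = [[-13,-26],[4,7]]; det(A-λI) = λ^2 + 6λ + 13.
λ = -3 ± 2i: negative real part.

stable spiral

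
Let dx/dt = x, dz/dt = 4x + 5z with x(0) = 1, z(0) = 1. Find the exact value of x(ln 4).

A = [[1,0],[4,5]]; eigenvalues λ = 1, 5.
Eigenvectors: (1,-1) for λ=1, (0,-1) for λ=5.
From the initial condition, c_1 = 1, c_2 = -2.
x(ln 4) = (1)(4^1)(1) + (-2)(4^5)(0) = 4.

4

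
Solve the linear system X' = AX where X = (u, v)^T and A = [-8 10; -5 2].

u(t) = -K_1e^(-3t)sin(5t) + K_1e^(-3t)cos(5t) + K_2e^(-3t)sin(5t) + K_2e^(-3t)cos(5t), v(t) = -K_1e^(-3t)sin(5t) + K_2e^(-3t)cos(5t)

Coefficient matrix A = [[-8, 10], [-5, 2]].
Characteristic polynomial det(A - λI) = λ^2 + 6λ + 34 = 0.
Eigenvalues λ = -3 ± 5i (complex conjugate pair).
For λ=-3+5i: an eigenvector is (1,0) - i(-1,-1) = (1 + i, 0 + i).
A real fundamental pair from Re and Im of e^((-3+5i)t)v: X_1 = e^(-3t)(cos(5t)·(1,0) + sin(5t)·(-1,-1)), X_2 = e^(-3t)(sin(5t)·(1,0) - cos(5t)·(-1,-1)).
General solution: K_1X_1 + K_2X_2.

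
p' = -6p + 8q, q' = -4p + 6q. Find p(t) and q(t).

Coefficient matrix A = [[-6, 8], [-4, 6]].
Characteristic polynomial det(A - λI) = λ^2 - 4 = 0.
Eigenvalues λ = -2, 2.
For λ=-2: (A-λI) row 1 is [-4, 8], so an eigenvector is (2, 1).
For λ=2: (A-λI) row 1 is [-8, 8], so an eigenvector is (-1, -1).
General solution: c_1e^(-2t)(2,1) + c_2e^(2t)(-1,-1).

p(t) = 2c_1e^(-2t) - c_2e^(2t), q(t) = c_1e^(-2t) - c_2e^(2t)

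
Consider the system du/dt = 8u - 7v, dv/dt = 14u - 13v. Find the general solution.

u(t) = c_1e^(-6t) - c_2e^(t), v(t) = 2c_1e^(-6t) - c_2e^(t)

Coefficient matrix A = [[8, -7], [14, -13]].
Characteristic polynomial det(A - λI) = λ^2 + 5λ - 6 = 0.
Eigenvalues λ = -6, 1.
For λ=-6: (A-λI) row 1 is [14, -7], so an eigenvector is (1, 2).
For λ=1: (A-λI) row 1 is [7, -7], so an eigenvector is (-1, -1).
General solution: c_1e^(-6t)(1,2) + c_2e^(t)(-1,-1).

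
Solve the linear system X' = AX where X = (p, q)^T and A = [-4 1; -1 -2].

p(t) = -c_1e^(-3t) - c_2te^(-3t) + c_2e^(-3t), q(t) = -c_1e^(-3t) - c_2te^(-3t)

Coefficient matrix A = [[-4, 1], [-1, -2]].
Characteristic polynomial det(A - λI) = λ^2 + 6λ + 9 = 0.
Single eigenvalue λ = -3 with algebraic multiplicity 2.
Eigenvector v = (-1,-1); generalized eigenvector w with (A-λI)w=v is (1,0).
General solution: e^(-3t)[c_1·v + c_2·(t·v + w)].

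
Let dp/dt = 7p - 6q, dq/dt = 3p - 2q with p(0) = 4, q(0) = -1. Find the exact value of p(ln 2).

A = [[7,-6],[3,-2]]; eigenvalues λ = 4, 1.
Eigenvectors: (-2,-1) for λ=4, (-1,-1) for λ=1.
From the initial condition, c_1 = -5, c_2 = 6.
p(ln 2) = (-5)(2^4)(-2) + (6)(2^1)(-1) = 148.

148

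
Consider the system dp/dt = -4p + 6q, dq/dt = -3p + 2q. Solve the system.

p(t) = K_1e^(-t)sin(3t) - K_1e^(-t)cos(3t) - K_2e^(-t)sin(3t) - K_2e^(-t)cos(3t), q(t) = K_1e^(-t)sin(3t) - K_2e^(-t)cos(3t)

Coefficient matrix A = [[-4, 6], [-3, 2]].
Characteristic polynomial det(A - λI) = λ^2 + 2λ + 10 = 0.
Eigenvalues λ = -1 ± 3i (complex conjugate pair).
For λ=-1+3i: an eigenvector is (-1,0) - i(1,1) = (-1 - i, 0 - i).
A real fundamental pair from Re and Im of e^((-1+3i)t)v: X_1 = e^(-t)(cos(3t)·(-1,0) + sin(3t)·(1,1)), X_2 = e^(-t)(sin(3t)·(-1,0) - cos(3t)·(1,1)).
General solution: K_1X_1 + K_2X_2.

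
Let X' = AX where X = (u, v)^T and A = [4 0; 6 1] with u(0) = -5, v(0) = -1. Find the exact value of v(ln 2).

-142

A = [[4,0],[6,1]]; eigenvalues λ = 4, 1.
Eigenvectors: (-1,-2) for λ=4, (0,-1) for λ=1.
From the initial condition, c_1 = 5, c_2 = -9.
v(ln 2) = (5)(2^4)(-2) + (-9)(2^1)(-1) = -142.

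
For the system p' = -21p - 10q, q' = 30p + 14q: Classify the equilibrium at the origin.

A = [[-21,-10],[30,14]]; det(A-λI) = λ^2 + 7λ + 6.
λ = -6, -1: both negative.

stable node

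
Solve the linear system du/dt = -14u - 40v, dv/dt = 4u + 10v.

Coefficient matrix A = [[-14, -40], [4, 10]].
Characteristic polynomial det(A - λI) = λ^2 + 4λ + 20 = 0.
Eigenvalues λ = -2 ± 4i (complex conjugate pair).
For λ=-2+4i: an eigenvector is (1,0) - i(-3,1) = (1 + 3i, 0 - i).
A real fundamental pair from Re and Im of e^((-2+4i)t)v: X_1 = e^(-2t)(cos(4t)·(1,0) + sin(4t)·(-3,1)), X_2 = e^(-2t)(sin(4t)·(1,0) - cos(4t)·(-3,1)).
General solution: c_1X_1 + c_2X_2.

u(t) = -3c_1e^(-2t)sin(4t) + c_1e^(-2t)cos(4t) + c_2e^(-2t)sin(4t) + 3c_2e^(-2t)cos(4t), v(t) = c_1e^(-2t)sin(4t) - c_2e^(-2t)cos(4t)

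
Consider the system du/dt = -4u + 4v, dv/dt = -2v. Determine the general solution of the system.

Coefficient matrix A = [[-4, 4], [0, -2]].
Characteristic polynomial det(A - λI) = λ^2 + 6λ + 8 = 0.
Eigenvalues λ = -4, -2.
For λ=-4: (A-λI) row 1 is [0, 4], so an eigenvector is (1, 0).
For λ=-2: (A-λI) row 1 is [-2, 4], so an eigenvector is (-2, -1).
General solution: C_1e^(-4t)(1,0) + C_2e^(-2t)(-2,-1).

u(t) = C_1e^(-4t) - 2C_2e^(-2t), v(t) = -C_2e^(-2t)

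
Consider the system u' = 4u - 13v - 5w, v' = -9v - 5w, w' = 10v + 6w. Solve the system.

u(t) = c_1e^(t) + c_2e^(4t) + c_3e^(-4t), v(t) = c_1e^(t) + c_3e^(-4t), w(t) = -2c_1e^(t) - c_3e^(-4t)

Coefficient matrix A = [[4, -13, -5], [0, -9, -5], [0, 10, 6]].
det(A - λI) = 0 gives eigenvalues λ = 1, 4, -4.
For λ=1: eigenvector (1,1,-2).
For λ=4: eigenvector (1,0,0).
For λ=-4: eigenvector (1,1,-1).
General solution: c_1e^(t)(1,1,-2) + c_2e^(4t)(1,0,0) + c_3e^(-4t)(1,1,-1).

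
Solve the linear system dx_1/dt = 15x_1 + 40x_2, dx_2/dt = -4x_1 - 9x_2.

Coefficient matrix A = [[15, 40], [-4, -9]].
Characteristic polynomial det(A - λI) = λ^2 - 6λ + 25 = 0.
Eigenvalues λ = 3 ± 4i (complex conjugate pair).
For λ=3+4i: an eigenvector is (1,0) - i(3,-1) = (1 - 3i, 0 + i).
A real fundamental pair from Re and Im of e^((3+4i)t)v: X_1 = e^(3t)(cos(4t)·(1,0) + sin(4t)·(3,-1)), X_2 = e^(3t)(sin(4t)·(1,0) - cos(4t)·(3,-1)).
General solution: C_1X_1 + C_2X_2.

x_1(t) = 3C_1e^(3t)sin(4t) + C_1e^(3t)cos(4t) + C_2e^(3t)sin(4t) - 3C_2e^(3t)cos(4t), x_2(t) = -C_1e^(3t)sin(4t) + C_2e^(3t)cos(4t)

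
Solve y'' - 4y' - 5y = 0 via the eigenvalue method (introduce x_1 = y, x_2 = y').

Let x_1 = y, x_2 = y'. Then x_1' = x_2 and x_2' = 5x_1 + 4x_2.
A = [[0,1],[5,4]]; det(A-λI) = λ^2 - 4λ - 5.
Eigenvalues λ = -1, 5 with eigenvectors (1,-1), (1,5).

y(t) = c_1e^(-t) + c_2e^(5t)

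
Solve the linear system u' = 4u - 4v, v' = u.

Coefficient matrix A = [[4, -4], [1, 0]].
Characteristic polynomial det(A - λI) = λ^2 - 4λ + 4 = 0.
Single eigenvalue λ = 2 with algebraic multiplicity 2.
Eigenvector v = (2,1); generalized eigenvector w with (A-λI)w=v is (1,0).
General solution: e^(2t)[c_1·v + c_2·(t·v + w)].

u(t) = 2c_1e^(2t) + 2c_2te^(2t) + c_2e^(2t), v(t) = c_1e^(2t) + c_2te^(2t)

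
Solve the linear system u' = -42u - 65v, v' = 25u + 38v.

u(t) = -2C_1e^(-2t)sin(5t) - 3C_1e^(-2t)cos(5t) - 3C_2e^(-2t)sin(5t) + 2C_2e^(-2t)cos(5t), v(t) = C_1e^(-2t)sin(5t) + 2C_1e^(-2t)cos(5t) + 2C_2e^(-2t)sin(5t) - C_2e^(-2t)cos(5t)

Coefficient matrix A = [[-42, -65], [25, 38]].
Characteristic polynomial det(A - λI) = λ^2 + 4λ + 29 = 0.
Eigenvalues λ = -2 ± 5i (complex conjugate pair).
For λ=-2+5i: an eigenvector is (-3,2) - i(-2,1) = (-3 + 2i, 2 - i).
A real fundamental pair from Re and Im of e^((-2+5i)t)v: X_1 = e^(-2t)(cos(5t)·(-3,2) + sin(5t)·(-2,1)), X_2 = e^(-2t)(sin(5t)·(-3,2) - cos(5t)·(-2,1)).
General solution: C_1X_1 + C_2X_2.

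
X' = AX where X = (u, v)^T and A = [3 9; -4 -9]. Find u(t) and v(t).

Coefficient matrix A = [[3, 9], [-4, -9]].
Characteristic polynomial det(A - λI) = λ^2 + 6λ + 9 = 0.
Single eigenvalue λ = -3 with algebraic multiplicity 2.
Eigenvector v = (-3,2); generalized eigenvector w with (A-λI)w=v is (-2,1).
General solution: e^(-3t)[c_1·v + c_2·(t·v + w)].

u(t) = -3c_1e^(-3t) - 3c_2te^(-3t) - 2c_2e^(-3t), v(t) = 2c_1e^(-3t) + 2c_2te^(-3t) + c_2e^(-3t)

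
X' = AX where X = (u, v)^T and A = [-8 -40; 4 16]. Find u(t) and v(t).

u(t) = -3c_1e^(4t)sin(4t) + c_1e^(4t)cos(4t) + c_2e^(4t)sin(4t) + 3c_2e^(4t)cos(4t), v(t) = c_1e^(4t)sin(4t) - c_2e^(4t)cos(4t)

Coefficient matrix A = [[-8, -40], [4, 16]].
Characteristic polynomial det(A - λI) = λ^2 - 8λ + 32 = 0.
Eigenvalues λ = 4 ± 4i (complex conjugate pair).
For λ=4+4i: an eigenvector is (1,0) - i(-3,1) = (1 + 3i, 0 - i).
A real fundamental pair from Re and Im of e^((4+4i)t)v: X_1 = e^(4t)(cos(4t)·(1,0) + sin(4t)·(-3,1)), X_2 = e^(4t)(sin(4t)·(1,0) - cos(4t)·(-3,1)).
General solution: c_1X_1 + c_2X_2.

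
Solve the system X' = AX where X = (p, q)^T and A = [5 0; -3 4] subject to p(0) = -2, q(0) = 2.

Coefficient matrix A = [[5, 0], [-3, 4]].
Characteristic polynomial det(A - λI) = λ^2 - 9λ + 20 = 0.
Eigenvalues λ = 4, 5.
For λ=4: (A-λI) row 1 is [1, 0], so an eigenvector is (0, -1).
For λ=5: (A-λI) row 2 is [-3, -1], so an eigenvector is (1, -3).
General solution: C_1e^(4t)(0,-1) + C_2e^(5t)(1,-3).
Applying p(0)=-2, q(0)=2 gives C_1=4, C_2=-2.

p(t) = -2e^(5t), q(t) = 6e^(5t) - 4e^(4t)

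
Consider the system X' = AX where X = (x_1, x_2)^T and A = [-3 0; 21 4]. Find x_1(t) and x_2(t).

x_1(t) = K_2e^(-3t), x_2(t) = -K_1e^(4t) - 3K_2e^(-3t)

Coefficient matrix A = [[-3, 0], [21, 4]].
Characteristic polynomial det(A - λI) = λ^2 - λ - 12 = 0.
Eigenvalues λ = 4, -3.
For λ=4: (A-λI) row 1 is [-7, 0], so an eigenvector is (0, -1).
For λ=-3: (A-λI) row 2 is [21, 7], so an eigenvector is (1, -3).
General solution: K_1e^(4t)(0,-1) + K_2e^(-3t)(1,-3).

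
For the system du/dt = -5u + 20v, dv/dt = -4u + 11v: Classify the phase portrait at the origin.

unstable spiral

A = [[-5,20],[-4,11]]; det(A-λI) = λ^2 - 6λ + 25.
λ = 3 ± 4i: positive real part.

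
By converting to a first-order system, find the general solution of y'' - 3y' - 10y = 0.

Let x_1 = y, x_2 = y'. Then x_1' = x_2 and x_2' = 10x_1 + 3x_2.
A = [[0,1],[10,3]]; det(A-λI) = λ^2 - 3λ - 10.
Eigenvalues λ = 5, -2 with eigenvectors (1,5), (1,-2).

y(t) = c_1e^(5t) + c_2e^(-2t)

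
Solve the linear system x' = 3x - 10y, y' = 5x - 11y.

x(t) = C_1e^(-4t)sin(t) + 3C_1e^(-4t)cos(t) + 3C_2e^(-4t)sin(t) - C_2e^(-4t)cos(t), y(t) = C_1e^(-4t)sin(t) + 2C_1e^(-4t)cos(t) + 2C_2e^(-4t)sin(t) - C_2e^(-4t)cos(t)

Coefficient matrix A = [[3, -10], [5, -11]].
Characteristic polynomial det(A - λI) = λ^2 + 8λ + 17 = 0.
Eigenvalues λ = -4 ± i (complex conjugate pair).
For λ=-4+i: an eigenvector is (3,2) - i(1,1) = (3 - i, 2 - i).
A real fundamental pair from Re and Im of e^((-4+i)t)v: X_1 = e^(-4t)(cos(t)·(3,2) + sin(t)·(1,1)), X_2 = e^(-4t)(sin(t)·(3,2) - cos(t)·(1,1)).
General solution: C_1X_1 + C_2X_2.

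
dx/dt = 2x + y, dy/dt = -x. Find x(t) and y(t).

Coefficient matrix A = [[2, 1], [-1, 0]].
Characteristic polynomial det(A - λI) = λ^2 - 2λ + 1 = 0.
Single eigenvalue λ = 1 with algebraic multiplicity 2.
Eigenvector v = (-1,1); generalized eigenvector w with (A-λI)w=v is (2,-3).
General solution: e^(t)[C_1·v + C_2·(t·v + w)].

x(t) = -C_1e^(t) - C_2te^(t) + 2C_2e^(t), y(t) = C_1e^(t) + C_2te^(t) - 3C_2e^(t)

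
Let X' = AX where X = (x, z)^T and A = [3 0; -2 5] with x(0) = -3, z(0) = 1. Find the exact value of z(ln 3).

891

A = [[3,0],[-2,5]]; eigenvalues λ = 3, 5.
Eigenvectors: (-1,-1) for λ=3, (0,1) for λ=5.
From the initial condition, c_1 = 3, c_2 = 4.
z(ln 3) = (3)(3^3)(-1) + (4)(3^5)(1) = 891.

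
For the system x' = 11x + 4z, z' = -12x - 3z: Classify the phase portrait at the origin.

A = [[11,4],[-12,-3]]; det(A-λI) = λ^2 - 8λ + 15.
λ = 5, 3: both positive.

unstable node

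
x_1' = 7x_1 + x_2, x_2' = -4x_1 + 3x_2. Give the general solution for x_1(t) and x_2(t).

Coefficient matrix A = [[7, 1], [-4, 3]].
Characteristic polynomial det(A - λI) = λ^2 - 10λ + 25 = 0.
Single eigenvalue λ = 5 with algebraic multiplicity 2.
Eigenvector v = (1,-2); generalized eigenvector w with (A-λI)w=v is (-1,3).
General solution: e^(5t)[C_1·v + C_2·(t·v + w)].

x_1(t) = C_1e^(5t) + C_2te^(5t) - C_2e^(5t), x_2(t) = -2C_1e^(5t) - 2C_2te^(5t) + 3C_2e^(5t)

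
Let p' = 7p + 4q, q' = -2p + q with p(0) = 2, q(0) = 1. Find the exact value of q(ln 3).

A = [[7,4],[-2,1]]; eigenvalues λ = 5, 3.
Eigenvectors: (-2,1) for λ=5, (-1,1) for λ=3.
From the initial condition, c_1 = -3, c_2 = 4.
q(ln 3) = (-3)(3^5)(1) + (4)(3^3)(1) = -621.

-621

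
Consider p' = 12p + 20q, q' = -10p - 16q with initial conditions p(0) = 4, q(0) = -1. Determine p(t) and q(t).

p(t) = 18e^(-2t)sin(2t) + 4e^(-2t)cos(2t), q(t) = -13e^(-2t)sin(2t) - e^(-2t)cos(2t)

Coefficient matrix A = [[12, 20], [-10, -16]].
Characteristic polynomial det(A - λI) = λ^2 + 4λ + 8 = 0.
Eigenvalues λ = -2 ± 2i (complex conjugate pair).
For λ=-2+2i: an eigenvector is (-3,2) - i(-1,1) = (-3 + i, 2 - i).
A real fundamental pair from Re and Im of e^((-2+2i)t)v: X_1 = e^(-2t)(cos(2t)·(-3,2) + sin(2t)·(-1,1)), X_2 = e^(-2t)(sin(2t)·(-3,2) - cos(2t)·(-1,1)).
General solution: C_1X_1 + C_2X_2.
Applying p(0)=4, q(0)=-1 gives C_1=-3, C_2=-5.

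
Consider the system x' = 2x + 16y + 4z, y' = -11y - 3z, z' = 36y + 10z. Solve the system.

x(t) = K_1e^(2t) - K_2e^(-2t), y(t) = K_2e^(-2t) - K_3e^(t), z(t) = -3K_2e^(-2t) + 4K_3e^(t)

Coefficient matrix A = [[2, 16, 4], [0, -11, -3], [0, 36, 10]].
det(A - λI) = 0 gives eigenvalues λ = 2, -2, 1.
For λ=2: eigenvector (1,0,0).
For λ=-2: eigenvector (-1,1,-3).
For λ=1: eigenvector (0,-1,4).
General solution: K_1e^(2t)(1,0,0) + K_2e^(-2t)(-1,1,-3) + K_3e^(t)(0,-1,4).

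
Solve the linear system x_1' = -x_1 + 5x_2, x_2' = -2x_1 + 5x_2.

Coefficient matrix A = [[-1, 5], [-2, 5]].
Characteristic polynomial det(A - λI) = λ^2 - 4λ + 5 = 0.
Eigenvalues λ = 2 ± i (complex conjugate pair).
For λ=2+i: an eigenvector is (1,1) - i(2,1) = (1 - 2i, 1 - i).
A real fundamental pair from Re and Im of e^((2+i)t)v: X_1 = e^(2t)(cos(t)·(1,1) + sin(t)·(2,1)), X_2 = e^(2t)(sin(t)·(1,1) - cos(t)·(2,1)).
General solution: K_1X_1 + K_2X_2.

x_1(t) = 2K_1e^(2t)sin(t) + K_1e^(2t)cos(t) + K_2e^(2t)sin(t) - 2K_2e^(2t)cos(t), x_2(t) = K_1e^(2t)sin(t) + K_1e^(2t)cos(t) + K_2e^(2t)sin(t) - K_2e^(2t)cos(t)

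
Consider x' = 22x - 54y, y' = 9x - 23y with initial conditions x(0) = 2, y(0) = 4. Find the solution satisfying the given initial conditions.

Coefficient matrix A = [[22, -54], [9, -23]].
Characteristic polynomial det(A - λI) = λ^2 + λ - 20 = 0.
Eigenvalues λ = -5, 4.
For λ=-5: (A-λI) row 1 is [27, -54], so an eigenvector is (-2, -1).
For λ=4: (A-λI) row 1 is [18, -54], so an eigenvector is (-3, -1).
General solution: K_1e^(-5t)(-2,-1) + K_2e^(4t)(-3,-1).
Applying x(0)=2, y(0)=4 gives K_1=-10, K_2=6.

x(t) = -18e^(4t) + 20e^(-5t), y(t) = -6e^(4t) + 10e^(-5t)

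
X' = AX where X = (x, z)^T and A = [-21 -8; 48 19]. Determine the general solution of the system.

x(t) = -c_1e^(3t) + c_2e^(-5t), z(t) = 3c_1e^(3t) - 2c_2e^(-5t)

Coefficient matrix A = [[-21, -8], [48, 19]].
Characteristic polynomial det(A - λI) = λ^2 + 2λ - 15 = 0.
Eigenvalues λ = 3, -5.
For λ=3: (A-λI) row 1 is [-24, -8], so an eigenvector is (-1, 3).
For λ=-5: (A-λI) row 1 is [-16, -8], so an eigenvector is (1, -2).
General solution: c_1e^(3t)(-1,3) + c_2e^(-5t)(1,-2).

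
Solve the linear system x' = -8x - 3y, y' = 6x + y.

Coefficient matrix A = [[-8, -3], [6, 1]].
Characteristic polynomial det(A - λI) = λ^2 + 7λ + 10 = 0.
Eigenvalues λ = -2, -5.
For λ=-2: (A-λI) row 1 is [-6, -3], so an eigenvector is (-1, 2).
For λ=-5: (A-λI) row 1 is [-3, -3], so an eigenvector is (-1, 1).
General solution: C_1e^(-2t)(-1,2) + C_2e^(-5t)(-1,1).

x(t) = -C_1e^(-2t) - C_2e^(-5t), y(t) = 2C_1e^(-2t) + C_2e^(-5t)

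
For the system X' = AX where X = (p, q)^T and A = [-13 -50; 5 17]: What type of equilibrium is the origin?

unstable spiral

A = [[-13,-50],[5,17]]; det(A-λI) = λ^2 - 4λ + 29.
λ = 2 ± 5i: positive real part.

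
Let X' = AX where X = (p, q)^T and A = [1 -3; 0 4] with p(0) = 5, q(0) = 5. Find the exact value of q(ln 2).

A = [[1,-3],[0,4]]; eigenvalues λ = 1, 4.
Eigenvectors: (1,0) for λ=1, (1,-1) for λ=4.
From the initial condition, c_1 = 10, c_2 = -5.
q(ln 2) = (10)(2^1)(0) + (-5)(2^4)(-1) = 80.

80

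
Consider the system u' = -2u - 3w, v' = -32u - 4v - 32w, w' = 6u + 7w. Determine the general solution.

u(t) = C_2e^(t) - C_3e^(4t), v(t) = C_1e^(-4t) - 4C_3e^(4t), w(t) = -C_2e^(t) + 2C_3e^(4t)

Coefficient matrix A = [[-2, 0, -3], [-32, -4, -32], [6, 0, 7]].
det(A - λI) = 0 gives eigenvalues λ = -4, 1, 4.
For λ=-4: eigenvector (0,1,0).
For λ=1: eigenvector (1,0,-1).
For λ=4: eigenvector (-1,-4,2).
General solution: C_1e^(-4t)(0,1,0) + C_2e^(t)(1,0,-1) + C_3e^(4t)(-1,-4,2).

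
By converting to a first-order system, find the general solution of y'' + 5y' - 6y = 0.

Let x_1 = y, x_2 = y'. Then x_1' = x_2 and x_2' = 6x_1 - 5x_2.
A = [[0,1],[6,-5]]; det(A-λI) = λ^2 + 5λ - 6.
Eigenvalues λ = 1, -6 with eigenvectors (1,1), (1,-6).

y(t) = K_1e^(t) + K_2e^(-6t)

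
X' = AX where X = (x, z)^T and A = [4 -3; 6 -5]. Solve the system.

Coefficient matrix A = [[4, -3], [6, -5]].
Characteristic polynomial det(A - λI) = λ^2 + λ - 2 = 0.
Eigenvalues λ = 1, -2.
For λ=1: (A-λI) row 1 is [3, -3], so an eigenvector is (-1, -1).
For λ=-2: (A-λI) row 1 is [6, -3], so an eigenvector is (-1, -2).
General solution: C_1e^(t)(-1,-1) + C_2e^(-2t)(-1,-2).

x(t) = -C_1e^(t) - C_2e^(-2t), z(t) = -C_1e^(t) - 2C_2e^(-2t)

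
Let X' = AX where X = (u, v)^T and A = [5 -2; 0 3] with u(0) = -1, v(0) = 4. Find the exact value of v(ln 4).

256

A = [[5,-2],[0,3]]; eigenvalues λ = 5, 3.
Eigenvectors: (-1,0) for λ=5, (1,1) for λ=3.
From the initial condition, c_1 = 5, c_2 = 4.
v(ln 4) = (5)(4^5)(0) + (4)(4^3)(1) = 256.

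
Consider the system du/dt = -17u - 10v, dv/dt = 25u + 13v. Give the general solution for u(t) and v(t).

Coefficient matrix A = [[-17, -10], [25, 13]].
Characteristic polynomial det(A - λI) = λ^2 + 4λ + 29 = 0.
Eigenvalues λ = -2 ± 5i (complex conjugate pair).
For λ=-2+5i: an eigenvector is (-1,2) - i(-1,1) = (-1 + i, 2 - i).
A real fundamental pair from Re and Im of e^((-2+5i)t)v: X_1 = e^(-2t)(cos(5t)·(-1,2) + sin(5t)·(-1,1)), X_2 = e^(-2t)(sin(5t)·(-1,2) - cos(5t)·(-1,1)).
General solution: C_1X_1 + C_2X_2.

u(t) = -C_1e^(-2t)sin(5t) - C_1e^(-2t)cos(5t) - C_2e^(-2t)sin(5t) + C_2e^(-2t)cos(5t), v(t) = C_1e^(-2t)sin(5t) + 2C_1e^(-2t)cos(5t) + 2C_2e^(-2t)sin(5t) - C_2e^(-2t)cos(5t)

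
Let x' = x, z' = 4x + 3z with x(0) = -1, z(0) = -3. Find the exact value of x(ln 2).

A = [[1,0],[4,3]]; eigenvalues λ = 3, 1.
Eigenvectors: (0,-1) for λ=3, (-1,2) for λ=1.
From the initial condition, c_1 = 5, c_2 = 1.
x(ln 2) = (5)(2^3)(0) + (1)(2^1)(-1) = -2.

-2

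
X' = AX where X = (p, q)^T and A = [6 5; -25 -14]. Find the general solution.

Coefficient matrix A = [[6, 5], [-25, -14]].
Characteristic polynomial det(A - λI) = λ^2 + 8λ + 41 = 0.
Eigenvalues λ = -4 ± 5i (complex conjugate pair).
For λ=-4+5i: an eigenvector is (1,-2) - i(0,-1) = (1, -2 + i).
A real fundamental pair from Re and Im of e^((-4+5i)t)v: X_1 = e^(-4t)(cos(5t)·(1,-2) + sin(5t)·(0,-1)), X_2 = e^(-4t)(sin(5t)·(1,-2) - cos(5t)·(0,-1)).
General solution: c_1X_1 + c_2X_2.

p(t) = c_1e^(-4t)cos(5t) + c_2e^(-4t)sin(5t), q(t) = -c_1e^(-4t)sin(5t) - 2c_1e^(-4t)cos(5t) - 2c_2e^(-4t)sin(5t) + c_2e^(-4t)cos(5t)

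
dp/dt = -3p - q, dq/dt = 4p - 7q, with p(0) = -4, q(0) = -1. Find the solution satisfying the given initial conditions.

p(t) = -7te^(-5t) - 4e^(-5t), q(t) = -14te^(-5t) - e^(-5t)

Coefficient matrix A = [[-3, -1], [4, -7]].
Characteristic polynomial det(A - λI) = λ^2 + 10λ + 25 = 0.
Single eigenvalue λ = -5 with algebraic multiplicity 2.
Eigenvector v = (1,2); generalized eigenvector w with (A-λI)w=v is (0,-1).
General solution: e^(-5t)[C_1·v + C_2·(t·v + w)].
Applying p(0)=-4, q(0)=-1 gives C_1=-4, C_2=-7.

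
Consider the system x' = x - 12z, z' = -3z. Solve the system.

Coefficient matrix A = [[1, -12], [0, -3]].
Characteristic polynomial det(A - λI) = λ^2 + 2λ - 3 = 0.
Eigenvalues λ = -3, 1.
For λ=-3: (A-λI) row 1 is [4, -12], so an eigenvector is (3, 1).
For λ=1: (A-λI) row 1 is [0, -12], so an eigenvector is (1, 0).
General solution: c_1e^(-3t)(3,1) + c_2e^(t)(1,0).

x(t) = 3c_1e^(-3t) + c_2e^(t), z(t) = c_1e^(-3t)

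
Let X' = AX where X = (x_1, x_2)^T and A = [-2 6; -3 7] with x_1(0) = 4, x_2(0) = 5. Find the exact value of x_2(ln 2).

A = [[-2,6],[-3,7]]; eigenvalues λ = 4, 1.
Eigenvectors: (-1,-1) for λ=4, (-2,-1) for λ=1.
From the initial condition, c_1 = -6, c_2 = 1.
x_2(ln 2) = (-6)(2^4)(-1) + (1)(2^1)(-1) = 94.

94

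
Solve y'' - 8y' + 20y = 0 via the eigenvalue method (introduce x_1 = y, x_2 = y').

Let x_1 = y, x_2 = y'. Then x_1' = x_2 and x_2' = -20x_1 + 8x_2.
A = [[0,1],[-20,8]]; det(A-λI) = λ^2 - 8λ + 20.
Eigenvalues λ = 4 ± 2i.

y(t) = K_1e^(4t)cos(2t) + K_2e^(4t)sin(2t)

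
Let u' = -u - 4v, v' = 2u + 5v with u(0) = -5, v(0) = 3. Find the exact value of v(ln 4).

72

A = [[-1,-4],[2,5]]; eigenvalues λ = 3, 1.
Eigenvectors: (-1,1) for λ=3, (-2,1) for λ=1.
From the initial condition, c_1 = 1, c_2 = 2.
v(ln 4) = (1)(4^3)(1) + (2)(4^1)(1) = 72.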